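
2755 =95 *29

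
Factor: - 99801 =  - 3^2*13^1*853^1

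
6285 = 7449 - 1164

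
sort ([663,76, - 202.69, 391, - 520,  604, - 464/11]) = [  -  520,- 202.69, -464/11, 76,  391,604,  663 ] 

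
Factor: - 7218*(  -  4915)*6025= 2^1 * 3^2*5^3*241^1*401^1*983^1 = 213745731750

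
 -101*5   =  -505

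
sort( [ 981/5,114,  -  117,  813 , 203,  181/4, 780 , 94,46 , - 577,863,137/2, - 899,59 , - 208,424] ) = [-899,-577, - 208 ,  -  117, 181/4, 46, 59,  137/2,94 , 114, 981/5,203,424 , 780, 813, 863] 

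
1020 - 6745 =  - 5725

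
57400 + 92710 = 150110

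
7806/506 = 3903/253  =  15.43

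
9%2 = 1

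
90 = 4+86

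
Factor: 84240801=3^2*179^1*52291^1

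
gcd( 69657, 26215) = 749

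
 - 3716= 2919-6635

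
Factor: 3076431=3^1*1025477^1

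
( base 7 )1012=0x160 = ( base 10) 352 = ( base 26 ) de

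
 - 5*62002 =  - 310010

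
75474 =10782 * 7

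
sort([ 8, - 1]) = [ - 1, 8]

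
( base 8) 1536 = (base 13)514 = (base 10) 862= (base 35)om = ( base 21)1k1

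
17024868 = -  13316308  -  -30341176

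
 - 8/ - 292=2/73 = 0.03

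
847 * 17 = 14399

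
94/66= 1 + 14/33  =  1.42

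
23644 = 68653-45009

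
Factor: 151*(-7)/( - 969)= 1057/969 =3^( - 1)*  7^1*17^( - 1) * 19^( - 1) * 151^1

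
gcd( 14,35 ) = 7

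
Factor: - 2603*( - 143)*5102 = 1899112358  =  2^1 * 11^1*13^1 *19^1*137^1*2551^1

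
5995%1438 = 243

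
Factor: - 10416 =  - 2^4 * 3^1*7^1 *31^1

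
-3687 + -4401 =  - 8088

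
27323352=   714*38268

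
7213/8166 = 7213/8166  =  0.88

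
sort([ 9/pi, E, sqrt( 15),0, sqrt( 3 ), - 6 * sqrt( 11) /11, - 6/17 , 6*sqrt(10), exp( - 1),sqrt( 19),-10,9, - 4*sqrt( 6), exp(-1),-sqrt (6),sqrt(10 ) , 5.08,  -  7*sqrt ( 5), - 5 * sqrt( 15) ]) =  [ - 5*sqrt( 15 ),  -  7*sqrt( 5),- 10,  -  4*sqrt( 6), - sqrt( 6 ),-6*sqrt( 11)/11,- 6/17, 0 , exp( -1),  exp (-1 ), sqrt(3 ), E, 9/pi,  sqrt( 10 ), sqrt(15), sqrt( 19), 5.08, 9,6 * sqrt( 10)] 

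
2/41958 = 1/20979 =0.00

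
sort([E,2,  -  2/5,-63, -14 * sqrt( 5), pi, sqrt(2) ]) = [ - 63, - 14*sqrt( 5 ),-2/5, sqrt( 2), 2,E, pi] 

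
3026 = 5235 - 2209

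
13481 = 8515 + 4966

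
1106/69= 16 + 2/69 = 16.03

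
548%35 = 23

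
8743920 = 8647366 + 96554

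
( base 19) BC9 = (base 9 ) 5685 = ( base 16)1070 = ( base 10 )4208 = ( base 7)15161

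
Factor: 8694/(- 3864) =  -  2^( - 2)*3^2 = - 9/4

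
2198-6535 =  - 4337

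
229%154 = 75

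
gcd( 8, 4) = 4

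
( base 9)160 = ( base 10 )135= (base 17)7G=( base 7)252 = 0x87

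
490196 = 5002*98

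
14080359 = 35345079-21264720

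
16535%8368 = 8167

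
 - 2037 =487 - 2524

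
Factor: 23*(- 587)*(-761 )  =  10274261= 23^1*587^1*761^1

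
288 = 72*4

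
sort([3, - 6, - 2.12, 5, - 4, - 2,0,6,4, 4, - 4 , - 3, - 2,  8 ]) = [ - 6, - 4, - 4, - 3,  -  2.12, - 2, - 2,0,  3, 4, 4,5,6,8 ] 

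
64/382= 32/191 = 0.17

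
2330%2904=2330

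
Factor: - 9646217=-7^1*1378031^1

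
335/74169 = 5/1107  =  0.00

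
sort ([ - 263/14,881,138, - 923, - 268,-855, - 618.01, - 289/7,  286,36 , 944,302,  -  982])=[ - 982, - 923, - 855, - 618.01, - 268, - 289/7,-263/14,36,138,286,302,881 , 944]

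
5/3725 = 1/745  =  0.00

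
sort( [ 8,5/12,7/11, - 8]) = [- 8, 5/12,7/11,8] 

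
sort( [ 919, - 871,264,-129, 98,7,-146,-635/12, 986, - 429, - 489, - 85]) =[-871,-489, - 429,-146,-129, - 85, - 635/12,  7,98,264,919,986 ]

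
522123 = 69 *7567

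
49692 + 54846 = 104538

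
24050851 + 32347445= 56398296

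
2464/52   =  616/13 = 47.38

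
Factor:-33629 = -33629^1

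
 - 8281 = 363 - 8644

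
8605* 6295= 54168475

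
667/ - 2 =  - 334 + 1/2 = -  333.50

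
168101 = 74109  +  93992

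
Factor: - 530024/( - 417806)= 836/659 = 2^2*11^1*19^1*659^( - 1)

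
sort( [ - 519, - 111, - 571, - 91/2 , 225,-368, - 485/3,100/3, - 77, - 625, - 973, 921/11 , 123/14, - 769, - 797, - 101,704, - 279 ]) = [ - 973, - 797, - 769 , - 625, - 571 , - 519,-368, - 279, - 485/3, - 111, - 101, - 77, - 91/2, 123/14,  100/3, 921/11,225,704] 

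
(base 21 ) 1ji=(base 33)q0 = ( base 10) 858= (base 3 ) 1011210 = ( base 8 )1532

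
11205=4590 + 6615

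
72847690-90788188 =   -  17940498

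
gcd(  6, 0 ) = 6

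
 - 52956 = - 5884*9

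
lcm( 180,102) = 3060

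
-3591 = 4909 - 8500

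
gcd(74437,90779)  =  1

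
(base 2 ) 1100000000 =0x300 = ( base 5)11033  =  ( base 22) 1ck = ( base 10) 768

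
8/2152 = 1/269 = 0.00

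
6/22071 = 2/7357 = 0.00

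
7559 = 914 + 6645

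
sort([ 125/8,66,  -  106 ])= [- 106, 125/8, 66] 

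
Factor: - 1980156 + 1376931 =  -  3^2*5^2 * 7^1*383^1 = - 603225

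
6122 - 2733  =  3389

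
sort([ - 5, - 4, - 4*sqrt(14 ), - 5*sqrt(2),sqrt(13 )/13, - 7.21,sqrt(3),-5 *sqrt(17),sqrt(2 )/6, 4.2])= [ - 5 * sqrt (17 ), - 4*sqrt(14 ),- 7.21 ,-5*sqrt(2 ),-5,  -  4, sqrt( 2)/6,sqrt( 13 ) /13, sqrt(3),4.2 ] 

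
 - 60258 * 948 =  - 57124584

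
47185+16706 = 63891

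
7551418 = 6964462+586956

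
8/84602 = 4/42301=0.00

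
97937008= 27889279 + 70047729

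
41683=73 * 571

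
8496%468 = 72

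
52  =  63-11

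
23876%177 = 158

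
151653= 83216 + 68437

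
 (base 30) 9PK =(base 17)1dbd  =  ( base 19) 15ag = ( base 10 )8870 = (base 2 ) 10001010100110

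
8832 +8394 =17226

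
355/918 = 355/918 = 0.39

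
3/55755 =1/18585 = 0.00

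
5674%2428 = 818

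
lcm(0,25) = 0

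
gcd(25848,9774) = 18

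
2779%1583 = 1196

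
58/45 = 58/45 = 1.29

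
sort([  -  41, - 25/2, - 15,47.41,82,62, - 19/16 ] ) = [-41, - 15, - 25/2, - 19/16,47.41,62,82]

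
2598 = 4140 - 1542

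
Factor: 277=277^1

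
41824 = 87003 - 45179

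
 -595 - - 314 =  - 281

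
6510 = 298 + 6212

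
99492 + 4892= 104384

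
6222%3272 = 2950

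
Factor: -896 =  - 2^7*7^1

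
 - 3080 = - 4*770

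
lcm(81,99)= 891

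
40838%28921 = 11917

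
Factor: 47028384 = 2^5*3^3 * 13^1 * 53^1*79^1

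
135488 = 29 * 4672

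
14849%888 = 641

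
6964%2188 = 400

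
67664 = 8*8458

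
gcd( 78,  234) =78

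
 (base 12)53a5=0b10001111101101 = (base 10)9197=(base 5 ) 243242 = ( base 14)34CD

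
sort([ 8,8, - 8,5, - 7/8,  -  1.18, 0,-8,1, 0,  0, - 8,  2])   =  [ - 8, - 8,  -  8,-1.18, - 7/8,0, 0,  0, 1, 2, 5,  8,  8 ]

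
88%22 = 0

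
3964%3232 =732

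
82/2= 41 = 41.00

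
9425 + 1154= 10579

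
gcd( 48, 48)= 48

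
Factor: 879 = 3^1*293^1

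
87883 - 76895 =10988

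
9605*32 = 307360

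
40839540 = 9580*4263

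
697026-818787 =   -  121761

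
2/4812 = 1/2406 = 0.00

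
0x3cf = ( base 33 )ti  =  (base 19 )2D6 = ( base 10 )975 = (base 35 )ru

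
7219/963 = 7219/963= 7.50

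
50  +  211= 261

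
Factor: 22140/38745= 2^2 * 7^( - 1) = 4/7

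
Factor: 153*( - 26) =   -  2^1*3^2*13^1*17^1= - 3978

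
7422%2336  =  414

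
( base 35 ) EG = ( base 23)M0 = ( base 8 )772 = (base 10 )506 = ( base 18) 1a2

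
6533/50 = 6533/50 = 130.66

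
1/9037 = 1/9037 = 0.00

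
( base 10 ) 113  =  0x71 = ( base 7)221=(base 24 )4H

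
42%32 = 10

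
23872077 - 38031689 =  - 14159612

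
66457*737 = 48978809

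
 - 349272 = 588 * ( - 594 ) 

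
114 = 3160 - 3046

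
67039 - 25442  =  41597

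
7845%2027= 1764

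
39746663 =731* 54373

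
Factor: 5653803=3^1*1884601^1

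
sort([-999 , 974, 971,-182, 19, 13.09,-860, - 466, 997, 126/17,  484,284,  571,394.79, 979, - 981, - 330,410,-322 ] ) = [ - 999,- 981, - 860, - 466,-330, - 322,-182,  126/17,13.09,19 , 284,  394.79,410 , 484  ,  571,  971,  974,  979,997 ] 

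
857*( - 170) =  - 145690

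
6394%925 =844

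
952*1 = 952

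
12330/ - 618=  - 20 + 5/103 = - 19.95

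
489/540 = 163/180 = 0.91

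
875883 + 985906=1861789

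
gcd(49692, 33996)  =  12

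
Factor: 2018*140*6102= 1723937040 = 2^4*3^3*5^1 * 7^1*113^1*1009^1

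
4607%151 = 77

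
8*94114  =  752912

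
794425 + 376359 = 1170784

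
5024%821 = 98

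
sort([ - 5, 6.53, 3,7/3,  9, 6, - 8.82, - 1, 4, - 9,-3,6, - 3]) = [-9,  -  8.82, - 5, - 3, - 3, - 1, 7/3 , 3,4,6, 6, 6.53, 9]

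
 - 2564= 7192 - 9756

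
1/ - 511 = -1/511 = - 0.00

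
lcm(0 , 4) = 0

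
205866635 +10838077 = 216704712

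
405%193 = 19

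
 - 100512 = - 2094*48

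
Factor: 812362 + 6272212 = 2^1*7^1 * 643^1*787^1 = 7084574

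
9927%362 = 153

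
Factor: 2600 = 2^3*5^2*13^1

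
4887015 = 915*5341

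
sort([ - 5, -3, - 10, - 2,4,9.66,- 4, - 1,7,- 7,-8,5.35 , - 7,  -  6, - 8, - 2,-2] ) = [-10, - 8, - 8, - 7, - 7, - 6, - 5, - 4, - 3,-2,- 2,- 2 ,  -  1, 4,5.35,7, 9.66]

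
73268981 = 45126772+28142209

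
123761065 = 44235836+79525229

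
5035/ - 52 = -97 + 9/52  =  -  96.83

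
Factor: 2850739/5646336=2^( - 11 )*3^( - 1 )*37^1*919^ ( - 1)*77047^1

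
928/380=232/95=2.44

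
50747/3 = 50747/3 = 16915.67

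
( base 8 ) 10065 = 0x1035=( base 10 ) 4149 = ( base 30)4i9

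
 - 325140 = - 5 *65028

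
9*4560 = 41040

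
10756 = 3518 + 7238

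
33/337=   33/337=0.10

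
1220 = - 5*( - 244 )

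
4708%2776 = 1932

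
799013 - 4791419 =  -  3992406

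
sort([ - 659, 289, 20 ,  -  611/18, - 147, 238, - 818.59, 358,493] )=[-818.59, - 659, - 147, - 611/18, 20,238, 289,  358 , 493] 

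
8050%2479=613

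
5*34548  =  172740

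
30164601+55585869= 85750470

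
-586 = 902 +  - 1488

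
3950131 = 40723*97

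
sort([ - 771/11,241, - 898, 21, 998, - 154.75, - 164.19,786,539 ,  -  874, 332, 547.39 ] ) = [ - 898, - 874, - 164.19,- 154.75, - 771/11, 21,241,332,539, 547.39, 786, 998]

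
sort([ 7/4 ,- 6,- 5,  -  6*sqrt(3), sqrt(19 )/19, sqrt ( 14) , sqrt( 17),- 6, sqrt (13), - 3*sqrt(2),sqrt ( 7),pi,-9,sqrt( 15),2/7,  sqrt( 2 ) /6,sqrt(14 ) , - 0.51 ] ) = [  -  6*sqrt(3 ),-9  , - 6, - 6 ,-5,-3*sqrt( 2), - 0.51, sqrt( 19 )/19,sqrt( 2)/6,2/7,7/4,sqrt( 7) , pi,  sqrt(13),sqrt(14), sqrt(14 ), sqrt(15 ) , sqrt(17 )]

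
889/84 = 10+7/12 = 10.58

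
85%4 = 1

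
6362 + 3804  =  10166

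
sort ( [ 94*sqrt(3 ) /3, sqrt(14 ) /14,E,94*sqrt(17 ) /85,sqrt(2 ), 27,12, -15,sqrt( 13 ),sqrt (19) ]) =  [-15,  sqrt (14) /14, sqrt( 2),E,  sqrt( 13) , sqrt( 19 ),94 * sqrt(17)/85, 12, 27 , 94*sqrt(3 )/3]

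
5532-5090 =442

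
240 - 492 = -252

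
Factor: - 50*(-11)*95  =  52250=2^1 * 5^3*11^1*19^1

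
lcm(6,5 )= 30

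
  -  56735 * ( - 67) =3801245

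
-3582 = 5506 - 9088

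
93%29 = 6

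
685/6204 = 685/6204 = 0.11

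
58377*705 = 41155785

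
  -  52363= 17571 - 69934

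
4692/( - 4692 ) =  - 1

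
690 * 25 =17250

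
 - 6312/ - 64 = 98 + 5/8 =98.62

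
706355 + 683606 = 1389961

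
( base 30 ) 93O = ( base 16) 2016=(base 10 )8214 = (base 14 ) 2DCA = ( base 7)32643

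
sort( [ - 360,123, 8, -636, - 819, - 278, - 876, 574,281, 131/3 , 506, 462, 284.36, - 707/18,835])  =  [ - 876, - 819, - 636, - 360, - 278, - 707/18,8,131/3, 123 , 281,284.36, 462,506,  574,835 ]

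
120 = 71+49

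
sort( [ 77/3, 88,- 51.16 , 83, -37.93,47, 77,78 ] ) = [ - 51.16, -37.93,77/3 , 47,77, 78,83,88]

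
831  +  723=1554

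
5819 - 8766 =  - 2947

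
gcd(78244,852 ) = 4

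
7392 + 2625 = 10017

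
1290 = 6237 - 4947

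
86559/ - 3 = - 28853/1 = - 28853.00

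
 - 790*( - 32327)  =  25538330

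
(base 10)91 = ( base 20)4B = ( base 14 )67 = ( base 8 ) 133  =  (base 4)1123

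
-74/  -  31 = 2 + 12/31 = 2.39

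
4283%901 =679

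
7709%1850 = 309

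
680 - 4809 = -4129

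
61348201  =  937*65473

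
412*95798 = 39468776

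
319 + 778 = 1097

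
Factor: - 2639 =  - 7^1*13^1*29^1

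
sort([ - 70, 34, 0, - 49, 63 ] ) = [ - 70, - 49,  0, 34, 63 ]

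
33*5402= 178266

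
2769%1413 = 1356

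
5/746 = 5/746 =0.01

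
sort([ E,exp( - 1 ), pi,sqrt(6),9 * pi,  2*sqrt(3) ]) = [ exp( - 1),sqrt( 6 ), E,pi, 2  *sqrt ( 3), 9*pi] 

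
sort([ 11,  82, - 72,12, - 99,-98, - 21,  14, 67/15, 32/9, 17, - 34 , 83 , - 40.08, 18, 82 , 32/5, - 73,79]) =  [ - 99,  -  98, - 73, - 72 , - 40.08, - 34,  -  21,32/9,67/15,32/5,11,  12, 14  ,  17,18,79,82, 82,  83]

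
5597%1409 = 1370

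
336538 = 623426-286888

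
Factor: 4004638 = 2^1*11^1*182029^1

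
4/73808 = 1/18452 =0.00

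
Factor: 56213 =67^1 * 839^1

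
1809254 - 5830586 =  - 4021332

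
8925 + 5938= 14863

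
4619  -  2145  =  2474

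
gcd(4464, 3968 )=496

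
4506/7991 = 4506/7991 = 0.56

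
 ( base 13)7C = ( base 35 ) 2X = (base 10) 103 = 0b1100111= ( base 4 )1213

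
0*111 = 0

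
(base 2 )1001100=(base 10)76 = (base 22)3a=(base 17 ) 48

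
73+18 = 91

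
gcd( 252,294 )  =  42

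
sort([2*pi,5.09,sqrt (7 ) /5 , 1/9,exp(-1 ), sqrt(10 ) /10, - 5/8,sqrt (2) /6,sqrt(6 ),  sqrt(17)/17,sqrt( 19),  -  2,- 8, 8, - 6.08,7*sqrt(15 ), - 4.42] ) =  [-8, - 6.08, - 4.42, - 2, - 5/8,1/9, sqrt(2) /6,sqrt( 17 ) /17,sqrt( 10 ) /10, exp(-1 ),sqrt(7 ) /5,sqrt(6 ), sqrt(19 ),5.09, 2*pi,8,  7*sqrt(15 ) ] 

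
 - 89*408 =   -  36312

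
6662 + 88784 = 95446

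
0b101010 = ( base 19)24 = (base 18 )26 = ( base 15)2c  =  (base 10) 42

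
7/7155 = 7/7155 = 0.00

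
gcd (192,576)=192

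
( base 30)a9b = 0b10010001000001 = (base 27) cjk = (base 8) 22101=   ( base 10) 9281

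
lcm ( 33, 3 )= 33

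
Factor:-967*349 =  - 349^1*967^1 = - 337483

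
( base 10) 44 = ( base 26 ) 1I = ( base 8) 54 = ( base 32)1c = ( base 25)1j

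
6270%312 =30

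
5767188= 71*81228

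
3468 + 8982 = 12450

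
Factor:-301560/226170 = - 2^2* 3^( - 1 )= - 4/3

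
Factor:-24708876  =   - 2^2*3^1* 103^1 *19991^1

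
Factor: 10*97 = 970= 2^1*5^1*97^1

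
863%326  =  211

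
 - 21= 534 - 555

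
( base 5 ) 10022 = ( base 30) L7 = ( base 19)1EA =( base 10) 637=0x27d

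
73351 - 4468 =68883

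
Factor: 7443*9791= 72874413 = 3^2*827^1*9791^1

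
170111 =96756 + 73355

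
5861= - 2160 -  - 8021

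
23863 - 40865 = -17002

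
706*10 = 7060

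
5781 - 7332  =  - 1551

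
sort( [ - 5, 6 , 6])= [  -  5,6,6]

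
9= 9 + 0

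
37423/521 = 71 + 432/521 = 71.83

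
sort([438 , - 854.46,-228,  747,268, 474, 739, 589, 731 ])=[  -  854.46, - 228, 268, 438,474, 589, 731,739,747 ]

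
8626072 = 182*47396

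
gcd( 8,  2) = 2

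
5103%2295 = 513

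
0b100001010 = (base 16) 10A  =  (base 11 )222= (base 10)266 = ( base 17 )FB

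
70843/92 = 70843/92  =  770.03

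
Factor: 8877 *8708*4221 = 326287166436 = 2^2 * 3^3* 7^2 * 11^1*67^1 * 269^1 *311^1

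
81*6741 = 546021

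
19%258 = 19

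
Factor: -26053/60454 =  - 2^ ( - 1 )*167^ ( - 1 )* 181^( -1 )*26053^1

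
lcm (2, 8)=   8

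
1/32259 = 1/32259 = 0.00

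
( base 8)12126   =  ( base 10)5206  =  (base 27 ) 73M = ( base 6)40034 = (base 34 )4H4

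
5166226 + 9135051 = 14301277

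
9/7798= 9/7798=0.00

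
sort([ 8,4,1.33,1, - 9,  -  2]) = [ - 9,-2, 1,1.33,4,8]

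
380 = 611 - 231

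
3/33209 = 3/33209=0.00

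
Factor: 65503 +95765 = 2^2*3^1*89^1*151^1 =161268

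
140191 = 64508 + 75683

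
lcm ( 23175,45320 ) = 2039400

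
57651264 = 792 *72792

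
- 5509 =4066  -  9575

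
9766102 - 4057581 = 5708521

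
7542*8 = 60336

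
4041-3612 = 429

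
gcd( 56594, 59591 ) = 1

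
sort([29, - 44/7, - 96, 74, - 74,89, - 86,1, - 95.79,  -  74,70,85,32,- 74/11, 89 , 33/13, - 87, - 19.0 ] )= [- 96, - 95.79, - 87,- 86,-74, - 74 , - 19.0, - 74/11, - 44/7, 1 , 33/13,29, 32, 70, 74,85,89,89]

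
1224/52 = 23 + 7/13 = 23.54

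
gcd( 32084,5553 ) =617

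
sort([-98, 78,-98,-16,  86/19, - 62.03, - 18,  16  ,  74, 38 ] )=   [ - 98,-98, - 62.03, - 18, - 16,86/19, 16,38,  74,78]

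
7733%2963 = 1807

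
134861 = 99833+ 35028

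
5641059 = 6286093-645034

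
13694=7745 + 5949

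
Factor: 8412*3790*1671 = 2^3 * 3^2*5^1*379^1*557^1*701^1 = 53273953080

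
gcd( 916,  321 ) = 1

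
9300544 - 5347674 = 3952870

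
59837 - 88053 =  - 28216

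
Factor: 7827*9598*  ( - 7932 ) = - 2^3*3^2*661^1*2609^1*4799^1 = - 595879966872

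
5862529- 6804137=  - 941608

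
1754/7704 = 877/3852 = 0.23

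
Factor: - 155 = - 5^1*31^1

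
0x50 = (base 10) 80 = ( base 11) 73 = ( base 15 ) 55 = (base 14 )5a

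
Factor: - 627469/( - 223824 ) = 2^( - 4) * 3^( - 1 )*233^1*2693^1*4663^( - 1 ) 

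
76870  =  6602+70268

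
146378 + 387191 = 533569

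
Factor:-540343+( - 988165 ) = -2^2*131^1*2917^1 = -1528508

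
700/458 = 1 + 121/229  =  1.53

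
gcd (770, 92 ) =2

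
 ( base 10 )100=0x64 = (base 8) 144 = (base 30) 3A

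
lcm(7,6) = 42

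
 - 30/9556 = -15/4778 = - 0.00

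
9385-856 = 8529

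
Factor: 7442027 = 47^1*158341^1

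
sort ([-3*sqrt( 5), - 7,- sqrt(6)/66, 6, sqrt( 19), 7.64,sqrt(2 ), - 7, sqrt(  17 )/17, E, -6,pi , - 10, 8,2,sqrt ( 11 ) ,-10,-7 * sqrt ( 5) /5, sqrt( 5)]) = [-10,-10,-7, -7,-3*sqrt( 5 ),- 6,  -  7*sqrt( 5 )/5, - sqrt ( 6 )/66, sqrt( 17 )/17, sqrt ( 2), 2, sqrt(5 ), E, pi, sqrt(11 ), sqrt(19), 6,7.64, 8] 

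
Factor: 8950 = 2^1*5^2*179^1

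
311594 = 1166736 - 855142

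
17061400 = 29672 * 575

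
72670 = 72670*1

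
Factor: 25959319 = 25959319^1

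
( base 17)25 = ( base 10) 39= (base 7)54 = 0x27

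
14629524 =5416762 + 9212762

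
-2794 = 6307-9101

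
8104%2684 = 52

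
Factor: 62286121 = 3821^1*16301^1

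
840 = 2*420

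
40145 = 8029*5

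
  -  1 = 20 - 21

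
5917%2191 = 1535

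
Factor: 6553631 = 7^1 * 936233^1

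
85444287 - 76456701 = 8987586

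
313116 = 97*3228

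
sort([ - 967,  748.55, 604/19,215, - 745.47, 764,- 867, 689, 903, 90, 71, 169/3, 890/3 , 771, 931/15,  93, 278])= [ - 967, - 867, - 745.47,  604/19, 169/3, 931/15, 71,90, 93, 215,  278, 890/3, 689, 748.55 , 764,771, 903 ] 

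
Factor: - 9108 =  - 2^2*3^2*11^1*23^1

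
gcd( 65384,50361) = 1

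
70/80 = 7/8= 0.88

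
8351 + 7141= 15492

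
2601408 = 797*3264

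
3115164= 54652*57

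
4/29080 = 1/7270 = 0.00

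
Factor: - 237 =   -  3^1*79^1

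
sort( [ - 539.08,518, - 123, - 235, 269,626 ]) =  [ - 539.08, - 235, -123,269,518 , 626]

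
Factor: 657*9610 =6313770 = 2^1*3^2 *5^1*31^2*73^1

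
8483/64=8483/64 = 132.55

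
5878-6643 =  - 765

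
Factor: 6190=2^1*5^1*619^1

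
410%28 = 18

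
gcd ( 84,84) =84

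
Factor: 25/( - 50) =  - 1/2= - 2^( - 1)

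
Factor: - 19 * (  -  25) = 5^2*19^1 = 475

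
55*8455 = 465025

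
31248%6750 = 4248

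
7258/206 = 35 + 24/103 = 35.23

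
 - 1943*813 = -1579659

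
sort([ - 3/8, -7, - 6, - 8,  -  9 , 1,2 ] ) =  [ - 9,  -  8,  -  7, - 6,-3/8,1, 2] 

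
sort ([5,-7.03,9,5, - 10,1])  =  [- 10, - 7.03,1,5,5 , 9]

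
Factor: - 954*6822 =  - 6508188 = - 2^2*3^4*53^1*379^1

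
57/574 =57/574 = 0.10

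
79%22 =13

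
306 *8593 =2629458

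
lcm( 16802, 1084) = 33604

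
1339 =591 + 748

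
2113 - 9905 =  - 7792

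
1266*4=5064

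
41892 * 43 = 1801356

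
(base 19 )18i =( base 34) fl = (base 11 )443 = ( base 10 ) 531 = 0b1000010011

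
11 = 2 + 9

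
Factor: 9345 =3^1*5^1 *7^1*89^1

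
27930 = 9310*3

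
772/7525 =772/7525 = 0.10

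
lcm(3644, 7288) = 7288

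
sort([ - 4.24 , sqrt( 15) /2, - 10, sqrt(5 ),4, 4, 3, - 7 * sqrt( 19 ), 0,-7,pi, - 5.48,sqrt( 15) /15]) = [ - 7*sqrt( 19), - 10, - 7, - 5.48, - 4.24,0,sqrt( 15)/15,sqrt ( 15 )/2,sqrt( 5 ) , 3 , pi,4,4 ] 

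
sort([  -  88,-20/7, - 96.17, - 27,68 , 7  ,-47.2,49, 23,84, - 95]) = [ - 96.17, - 95, - 88, - 47.2, - 27, - 20/7 , 7, 23, 49,68, 84]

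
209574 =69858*3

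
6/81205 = 6/81205 = 0.00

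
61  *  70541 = 4303001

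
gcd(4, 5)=1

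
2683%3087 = 2683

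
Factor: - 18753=-3^1*7^1*19^1 * 47^1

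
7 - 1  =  6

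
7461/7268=7461/7268=1.03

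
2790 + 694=3484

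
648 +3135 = 3783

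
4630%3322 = 1308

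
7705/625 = 1541/125=12.33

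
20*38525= 770500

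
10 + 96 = 106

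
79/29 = 2 + 21/29=2.72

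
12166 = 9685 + 2481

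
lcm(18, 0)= 0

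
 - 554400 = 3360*( - 165) 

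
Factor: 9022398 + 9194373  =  3^1*1381^1*4397^1=18216771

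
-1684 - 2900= -4584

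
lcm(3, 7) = 21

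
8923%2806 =505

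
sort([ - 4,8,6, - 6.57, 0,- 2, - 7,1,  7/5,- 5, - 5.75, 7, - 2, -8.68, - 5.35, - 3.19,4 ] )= [ - 8.68,  -  7, - 6.57, - 5.75,  -  5.35, - 5, - 4, - 3.19, - 2, - 2,0,1 , 7/5, 4,6,  7 , 8 ]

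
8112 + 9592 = 17704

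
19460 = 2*9730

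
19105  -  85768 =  - 66663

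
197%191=6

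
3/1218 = 1/406=0.00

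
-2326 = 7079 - 9405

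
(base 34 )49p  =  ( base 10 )4955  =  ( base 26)78F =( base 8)11533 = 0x135B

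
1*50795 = 50795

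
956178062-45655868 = 910522194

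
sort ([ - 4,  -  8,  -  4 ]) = [ - 8, - 4, - 4 ]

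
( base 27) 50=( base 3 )12000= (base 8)207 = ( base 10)135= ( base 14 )99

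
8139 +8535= 16674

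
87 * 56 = 4872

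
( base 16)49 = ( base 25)2N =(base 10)73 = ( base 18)41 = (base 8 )111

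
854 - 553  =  301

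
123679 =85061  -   - 38618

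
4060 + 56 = 4116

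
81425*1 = 81425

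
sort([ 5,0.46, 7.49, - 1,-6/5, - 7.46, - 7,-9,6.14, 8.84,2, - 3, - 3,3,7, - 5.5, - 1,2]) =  [ - 9, - 7.46, - 7, - 5.5, - 3,-3, - 6/5, - 1, - 1, 0.46, 2, 2,3, 5,6.14,  7,7.49, 8.84]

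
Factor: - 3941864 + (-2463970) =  - 2^1 * 3^1*1067639^1 = - 6405834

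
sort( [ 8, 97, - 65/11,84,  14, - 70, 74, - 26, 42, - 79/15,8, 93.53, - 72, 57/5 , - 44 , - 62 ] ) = [  -  72, - 70, - 62, - 44, - 26, - 65/11, - 79/15, 8, 8,57/5,  14, 42, 74,  84,93.53, 97]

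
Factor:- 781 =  - 11^1*71^1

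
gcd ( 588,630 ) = 42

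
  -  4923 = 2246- 7169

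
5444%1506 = 926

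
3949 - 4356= - 407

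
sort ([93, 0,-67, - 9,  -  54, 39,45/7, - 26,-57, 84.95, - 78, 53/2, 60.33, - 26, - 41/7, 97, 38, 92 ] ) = [ - 78,-67,-57, - 54, - 26, - 26, - 9, - 41/7, 0 , 45/7,  53/2,38,39 , 60.33 , 84.95, 92, 93,97]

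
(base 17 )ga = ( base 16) 11A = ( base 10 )282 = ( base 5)2112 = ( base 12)1B6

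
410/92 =205/46 =4.46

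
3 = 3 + 0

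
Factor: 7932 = 2^2*3^1*661^1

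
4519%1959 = 601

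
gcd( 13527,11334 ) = 3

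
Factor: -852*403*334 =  - 114680904 = - 2^3*3^1*13^1*31^1*71^1 * 167^1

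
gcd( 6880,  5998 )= 2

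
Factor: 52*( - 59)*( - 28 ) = 85904 = 2^4*7^1*13^1*59^1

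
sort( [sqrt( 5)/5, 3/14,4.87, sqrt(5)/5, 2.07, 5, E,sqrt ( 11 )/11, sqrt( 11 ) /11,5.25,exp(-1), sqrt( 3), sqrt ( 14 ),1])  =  [ 3/14,sqrt(11) /11,sqrt( 11)/11,  exp ( - 1 ),sqrt ( 5)/5,sqrt( 5)/5,1, sqrt(3),2.07,E, sqrt(14),  4.87, 5, 5.25]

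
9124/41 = 9124/41=222.54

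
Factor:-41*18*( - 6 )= 2^2 * 3^3 * 41^1 = 4428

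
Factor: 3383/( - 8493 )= - 3^( - 1)*17^1*19^ ( - 1) * 149^( - 1 )*199^1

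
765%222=99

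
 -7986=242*( - 33)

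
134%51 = 32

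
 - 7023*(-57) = 400311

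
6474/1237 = 5 + 289/1237 = 5.23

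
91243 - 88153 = 3090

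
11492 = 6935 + 4557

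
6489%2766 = 957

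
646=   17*38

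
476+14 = 490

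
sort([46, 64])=[46, 64] 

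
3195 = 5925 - 2730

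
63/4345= 63/4345= 0.01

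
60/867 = 20/289 = 0.07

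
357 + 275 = 632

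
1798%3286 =1798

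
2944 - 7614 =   -  4670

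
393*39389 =15479877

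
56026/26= 2154 + 11/13  =  2154.85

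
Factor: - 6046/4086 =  - 3023/2043 = - 3^( - 2)* 227^ (-1)*3023^1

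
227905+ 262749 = 490654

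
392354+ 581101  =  973455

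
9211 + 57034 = 66245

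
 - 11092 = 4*(  -  2773 ) 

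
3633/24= 151  +  3/8 = 151.38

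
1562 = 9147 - 7585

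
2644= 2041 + 603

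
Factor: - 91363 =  - 211^1*433^1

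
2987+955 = 3942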